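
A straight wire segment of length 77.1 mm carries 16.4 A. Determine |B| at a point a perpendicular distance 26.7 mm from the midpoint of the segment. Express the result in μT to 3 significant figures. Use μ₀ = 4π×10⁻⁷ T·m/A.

B ≈ 101 μT

For a finite straight segment, B = (μ₀I/4πd)(sinθ₁ + sinθ₂), where θ₁, θ₂ are the angles from the perpendicular to each end.
The perpendicular from the point meets the wire at its midpoint, so each end is L/2 = 0.03855 m away along the wire.
sinθ₁ = 0.03855/√(0.03855²+0.0267²) = 0.8221; sinθ₂ = 0.03855/√(0.03855²+0.0267²) = 0.8221.
B = (4π×10⁻⁷ × 16.4) / (4π × 0.0267) × (0.8221 + 0.8221) = 1.01×10⁻⁴ T.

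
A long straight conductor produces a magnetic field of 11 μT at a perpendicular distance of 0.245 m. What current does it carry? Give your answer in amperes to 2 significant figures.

For a long straight wire B = μ₀I/(2πd), so I = 2πdB/μ₀.
I = 2π × 0.245 × 1.10×10⁻⁵ / (4π×10⁻⁷) = 13.5 A.

I ≈ 13 A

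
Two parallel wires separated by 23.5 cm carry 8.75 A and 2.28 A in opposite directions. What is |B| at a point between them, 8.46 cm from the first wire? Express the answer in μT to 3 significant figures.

B ≈ 23.7 μT

Each long wire gives B = μ₀I/(2πd). Distances are d₁ = 0.0846 m and d₂ = 0.1504 m.
B₁ = 2.07×10⁻⁵ T, B₂ = 3.03×10⁻⁶ T.
Between antiparallel currents both contributions point the same way, so they add. B = B₁ + B₂ = 2.07×10⁻⁵ + 3.03×10⁻⁶ = 2.37×10⁻⁵ T.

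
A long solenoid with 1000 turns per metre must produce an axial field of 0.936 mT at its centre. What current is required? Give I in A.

Inside a long solenoid B = μ₀nI with n = 1000 m⁻¹, so I = B/(μ₀n).
I = 9.36×10⁻⁴ / (4π×10⁻⁷ × 1000) = 0.745 A.

I ≈ 0.745 A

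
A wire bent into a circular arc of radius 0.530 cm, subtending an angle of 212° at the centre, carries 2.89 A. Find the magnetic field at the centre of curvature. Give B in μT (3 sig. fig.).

B ≈ 202 μT

The Biot–Savart field of a circular arc at its centre is B = μ₀Iφ/(4πR), with φ = 3.7 rad.
B = (4π×10⁻⁷ × 2.89 × 3.7) / (4π × 0.0053) = 2.02×10⁻⁴ T.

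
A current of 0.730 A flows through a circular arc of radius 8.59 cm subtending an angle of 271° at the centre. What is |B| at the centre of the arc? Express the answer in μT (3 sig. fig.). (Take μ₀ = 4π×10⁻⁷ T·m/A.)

B ≈ 4.02 μT

The Biot–Savart field of a circular arc at its centre is B = μ₀Iφ/(4πR), with φ = 4.73 rad.
B = (4π×10⁻⁷ × 0.730 × 4.73) / (4π × 0.0859) = 4.02×10⁻⁶ T.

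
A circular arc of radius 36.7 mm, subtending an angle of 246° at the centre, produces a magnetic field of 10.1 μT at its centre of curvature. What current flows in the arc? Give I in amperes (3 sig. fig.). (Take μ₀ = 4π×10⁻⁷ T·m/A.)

I ≈ 0.863 A

For a circular arc, B = μ₀Iφ/(4πR) with φ in radians; here φ = 4.294 rad.
So I = 4πRB/(μ₀φ) = 4π × 0.0367 × 1.01×10⁻⁵ / (4π×10⁻⁷ × 4.294) = 0.863 A.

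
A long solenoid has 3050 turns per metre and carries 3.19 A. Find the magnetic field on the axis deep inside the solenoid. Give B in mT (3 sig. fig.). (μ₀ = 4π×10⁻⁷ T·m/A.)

Inside a long solenoid, B = μ₀nI with n = 3050 turns/m.
B = 4π×10⁻⁷ × 3050 × 3.19 = 1.22×10⁻² T.

B ≈ 12.2 mT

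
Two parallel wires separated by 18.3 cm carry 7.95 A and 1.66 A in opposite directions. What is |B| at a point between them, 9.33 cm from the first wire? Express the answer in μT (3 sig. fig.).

Each long wire gives B = μ₀I/(2πd). Distances are d₁ = 0.0933 m and d₂ = 0.0897 m.
B₁ = 1.70×10⁻⁵ T, B₂ = 3.70×10⁻⁶ T.
Between antiparallel currents both contributions point the same way, so they add. B = B₁ + B₂ = 1.70×10⁻⁵ + 3.70×10⁻⁶ = 2.07×10⁻⁵ T.

B ≈ 20.7 μT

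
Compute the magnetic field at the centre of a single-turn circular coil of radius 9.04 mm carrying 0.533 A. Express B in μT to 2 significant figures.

B ≈ 37 μT

At the centre of a circular loop the Biot–Savart law gives B = μ₀I/(2R).
B = (4π×10⁻⁷ × 0.533) / (2 × 0.00904) = 3.70×10⁻⁵ T.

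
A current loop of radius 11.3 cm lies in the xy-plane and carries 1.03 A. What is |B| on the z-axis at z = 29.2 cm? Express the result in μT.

B ≈ 0.269 μT

On the axis of a circular loop, B = μ₀IR² / [2(R²+z²)^(3/2)].
R² + z² = (0.113)² + (0.292)² = 0.09803 m², and (R²+z²)^(3/2) = 3.07×10⁻² m³.
B = (4π×10⁻⁷ × 1.03 × 0.01277) / (2 × 3.07×10⁻²) = 2.69×10⁻⁷ T.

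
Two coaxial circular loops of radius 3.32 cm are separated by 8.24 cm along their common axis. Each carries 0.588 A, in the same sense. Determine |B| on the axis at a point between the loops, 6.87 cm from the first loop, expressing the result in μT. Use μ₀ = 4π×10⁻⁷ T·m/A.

B ≈ 9.71 μT

Each loop contributes B = μ₀IR²/[2(R²+z²)^(3/2)] on the axis, with z measured from that loop.
Loop 1 (z = 0.0687 m): B₁ = 9.17×10⁻⁷ T. Loop 2 (z = 0.0137 m): B₂ = 8.79×10⁻⁶ T.
The fields add: B = B₁ + B₂ = 9.71×10⁻⁶ T.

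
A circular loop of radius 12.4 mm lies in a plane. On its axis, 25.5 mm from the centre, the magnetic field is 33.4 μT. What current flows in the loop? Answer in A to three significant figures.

I ≈ 7.88 A

On the axis of a loop, B = μ₀IR²/[2(R²+z²)^(3/2)], so I = 2B(R²+z²)^(3/2)/(μ₀R²).
R² + z² = 0.0001538 + 0.0006503 = 0.000804 m²; raised to 3/2 gives 2.28×10⁻⁵ m³.
I = 2 × 3.34×10⁻⁵ × 2.28×10⁻⁵ / (1.26×10⁻⁶ × 0.0001538) = 7.88 A.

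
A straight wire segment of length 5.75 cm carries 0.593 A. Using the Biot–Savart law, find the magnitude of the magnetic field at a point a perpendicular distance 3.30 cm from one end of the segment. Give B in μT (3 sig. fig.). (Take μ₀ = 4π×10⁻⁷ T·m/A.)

B ≈ 1.56 μT

For a finite straight segment, B = (μ₀I/4πd)(sinθ₁ + sinθ₂), where θ₁, θ₂ are the angles from the perpendicular to each end.
The perpendicular foot is at one end, so the two end-offsets along the wire are 0 and L = 0.0575 m.
sinθ₁ = 0/√(0²+0.033²) = 0.0000; sinθ₂ = 0.0575/√(0.0575²+0.033²) = 0.8673.
B = (4π×10⁻⁷ × 0.593) / (4π × 0.033) × (0.0000 + 0.8673) = 1.56×10⁻⁶ T.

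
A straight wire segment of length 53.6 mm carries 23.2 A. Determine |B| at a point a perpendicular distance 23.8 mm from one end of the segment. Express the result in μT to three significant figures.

B ≈ 89.1 μT

For a finite straight segment, B = (μ₀I/4πd)(sinθ₁ + sinθ₂), where θ₁, θ₂ are the angles from the perpendicular to each end.
The perpendicular foot is at one end, so the two end-offsets along the wire are 0 and L = 0.0536 m.
sinθ₁ = 0/√(0²+0.0238²) = 0.0000; sinθ₂ = 0.0536/√(0.0536²+0.0238²) = 0.9140.
B = (4π×10⁻⁷ × 23.2) / (4π × 0.0238) × (0.0000 + 0.9140) = 8.91×10⁻⁵ T.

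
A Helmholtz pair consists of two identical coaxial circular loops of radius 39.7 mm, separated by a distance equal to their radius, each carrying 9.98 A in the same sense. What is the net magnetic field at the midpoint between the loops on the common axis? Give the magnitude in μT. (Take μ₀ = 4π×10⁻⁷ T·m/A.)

Each loop contributes B = μ₀IR²/[2(R²+z²)^(3/2)] on the axis, with z measured from that loop.
Loop 1 (z = 0.01985 m): B₁ = 1.13×10⁻⁴ T. Loop 2 (z = 0.01985 m): B₂ = 1.13×10⁻⁴ T.
The fields add: B = B₁ + B₂ = 2.26×10⁻⁴ T.

B ≈ 226 μT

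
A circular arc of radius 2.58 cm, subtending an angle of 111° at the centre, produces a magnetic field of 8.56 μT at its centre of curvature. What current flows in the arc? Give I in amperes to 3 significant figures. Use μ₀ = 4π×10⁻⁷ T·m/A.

For a circular arc, B = μ₀Iφ/(4πR) with φ in radians; here φ = 1.937 rad.
So I = 4πRB/(μ₀φ) = 4π × 0.0258 × 8.56×10⁻⁶ / (4π×10⁻⁷ × 1.937) = 1.14 A.

I ≈ 1.14 A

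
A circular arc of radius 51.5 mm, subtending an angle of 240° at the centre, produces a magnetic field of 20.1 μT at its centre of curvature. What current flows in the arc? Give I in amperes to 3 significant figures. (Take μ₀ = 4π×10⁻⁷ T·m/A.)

I ≈ 2.47 A

For a circular arc, B = μ₀Iφ/(4πR) with φ in radians; here φ = 4.189 rad.
So I = 4πRB/(μ₀φ) = 4π × 0.0515 × 2.01×10⁻⁵ / (4π×10⁻⁷ × 4.189) = 2.47 A.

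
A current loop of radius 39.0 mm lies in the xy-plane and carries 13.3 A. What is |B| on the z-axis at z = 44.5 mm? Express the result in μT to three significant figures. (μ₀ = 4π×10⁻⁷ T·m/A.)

On the axis of a circular loop, B = μ₀IR² / [2(R²+z²)^(3/2)].
R² + z² = (0.039)² + (0.0445)² = 0.003501 m², and (R²+z²)^(3/2) = 2.07×10⁻⁴ m³.
B = (4π×10⁻⁷ × 13.3 × 0.001521) / (2 × 2.07×10⁻⁴) = 6.14×10⁻⁵ T.

B ≈ 61.4 μT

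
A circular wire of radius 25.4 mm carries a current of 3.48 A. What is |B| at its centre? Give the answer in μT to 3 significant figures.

B ≈ 86.1 μT

At the centre of a circular loop the Biot–Savart law gives B = μ₀I/(2R).
B = (4π×10⁻⁷ × 3.48) / (2 × 0.0254) = 8.61×10⁻⁵ T.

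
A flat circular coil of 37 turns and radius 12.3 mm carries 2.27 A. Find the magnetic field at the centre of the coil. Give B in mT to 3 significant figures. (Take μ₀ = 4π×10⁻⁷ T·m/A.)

B ≈ 4.29 mT

For an N-turn flat coil, B = Nμ₀I/(2R) with R = 0.0123 m.
B = 37 × 1.16×10⁻⁴ T = 4.29×10⁻³ T.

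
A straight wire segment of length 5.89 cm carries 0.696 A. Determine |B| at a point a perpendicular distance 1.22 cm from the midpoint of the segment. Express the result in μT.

For a finite straight segment, B = (μ₀I/4πd)(sinθ₁ + sinθ₂), where θ₁, θ₂ are the angles from the perpendicular to each end.
The perpendicular from the point meets the wire at its midpoint, so each end is L/2 = 0.02945 m away along the wire.
sinθ₁ = 0.02945/√(0.02945²+0.0122²) = 0.9239; sinθ₂ = 0.02945/√(0.02945²+0.0122²) = 0.9239.
B = (4π×10⁻⁷ × 0.696) / (4π × 0.0122) × (0.9239 + 0.9239) = 1.05×10⁻⁵ T.

B ≈ 10.5 μT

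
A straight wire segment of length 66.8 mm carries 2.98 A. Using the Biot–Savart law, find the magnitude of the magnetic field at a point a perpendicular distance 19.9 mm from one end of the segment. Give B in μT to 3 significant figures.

For a finite straight segment, B = (μ₀I/4πd)(sinθ₁ + sinθ₂), where θ₁, θ₂ are the angles from the perpendicular to each end.
The perpendicular foot is at one end, so the two end-offsets along the wire are 0 and L = 0.0668 m.
sinθ₁ = 0/√(0²+0.0199²) = 0.0000; sinθ₂ = 0.0668/√(0.0668²+0.0199²) = 0.9584.
B = (4π×10⁻⁷ × 2.98) / (4π × 0.0199) × (0.0000 + 0.9584) = 1.44×10⁻⁵ T.

B ≈ 14.4 μT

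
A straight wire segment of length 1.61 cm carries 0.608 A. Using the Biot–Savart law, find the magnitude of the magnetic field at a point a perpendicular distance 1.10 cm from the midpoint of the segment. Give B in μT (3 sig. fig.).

B ≈ 6.53 μT

For a finite straight segment, B = (μ₀I/4πd)(sinθ₁ + sinθ₂), where θ₁, θ₂ are the angles from the perpendicular to each end.
The perpendicular from the point meets the wire at its midpoint, so each end is L/2 = 0.00805 m away along the wire.
sinθ₁ = 0.00805/√(0.00805²+0.011²) = 0.5906; sinθ₂ = 0.00805/√(0.00805²+0.011²) = 0.5906.
B = (4π×10⁻⁷ × 0.608) / (4π × 0.011) × (0.5906 + 0.5906) = 6.53×10⁻⁶ T.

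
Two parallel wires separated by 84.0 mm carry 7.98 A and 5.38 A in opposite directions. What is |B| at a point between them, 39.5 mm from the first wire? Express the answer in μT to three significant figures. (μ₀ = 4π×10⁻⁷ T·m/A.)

Each long wire gives B = μ₀I/(2πd). Distances are d₁ = 0.0395 m and d₂ = 0.0445 m.
B₁ = 4.04×10⁻⁵ T, B₂ = 2.42×10⁻⁵ T.
Between antiparallel currents both contributions point the same way, so they add. B = B₁ + B₂ = 4.04×10⁻⁵ + 2.42×10⁻⁵ = 6.46×10⁻⁵ T.

B ≈ 64.6 μT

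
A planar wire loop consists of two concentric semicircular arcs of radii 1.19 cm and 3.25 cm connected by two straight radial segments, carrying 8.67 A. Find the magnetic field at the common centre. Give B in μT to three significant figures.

B ≈ 145 μT

The radial connectors point toward the centre, so dl × r̂ = 0 and they contribute nothing.
Each semicircle gives μ₀I/(4R): inner arc 2.29×10⁻⁴ T, outer arc 8.38×10⁻⁵ T.
The two arcs carry current in opposite angular senses, so their fields oppose: B = |2.29×10⁻⁴ − 8.38×10⁻⁵| = 1.45×10⁻⁴ T.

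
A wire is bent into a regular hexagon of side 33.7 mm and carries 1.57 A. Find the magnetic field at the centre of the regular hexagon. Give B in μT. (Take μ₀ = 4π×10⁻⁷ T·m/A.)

B ≈ 32.3 μT

Each side is a finite straight segment at perpendicular distance d = a/(2 tan(π/6)) = 0.02919 m from the centre, with end-angles ±π/6.
One side contributes B₁ = (μ₀I/4πd)·2 sin(π/6) = 5.38×10⁻⁶ T.
All 6 sides add in the same direction: B = 6 × 5.38×10⁻⁶ = 3.23×10⁻⁵ T.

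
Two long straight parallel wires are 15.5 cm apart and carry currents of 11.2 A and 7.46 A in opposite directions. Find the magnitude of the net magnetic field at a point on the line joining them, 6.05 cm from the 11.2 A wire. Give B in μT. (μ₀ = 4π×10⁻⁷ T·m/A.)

Each long wire gives B = μ₀I/(2πd). Distances are d₁ = 0.0605 m and d₂ = 0.0945 m.
B₁ = 3.70×10⁻⁵ T, B₂ = 1.58×10⁻⁵ T.
Between antiparallel currents both contributions point the same way, so they add. B = B₁ + B₂ = 3.70×10⁻⁵ + 1.58×10⁻⁵ = 5.28×10⁻⁵ T.

B ≈ 52.8 μT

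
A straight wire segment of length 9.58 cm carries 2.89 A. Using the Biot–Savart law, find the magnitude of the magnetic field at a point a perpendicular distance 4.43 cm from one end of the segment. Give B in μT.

For a finite straight segment, B = (μ₀I/4πd)(sinθ₁ + sinθ₂), where θ₁, θ₂ are the angles from the perpendicular to each end.
The perpendicular foot is at one end, so the two end-offsets along the wire are 0 and L = 0.0958 m.
sinθ₁ = 0/√(0²+0.0443²) = 0.0000; sinθ₂ = 0.0958/√(0.0958²+0.0443²) = 0.9077.
B = (4π×10⁻⁷ × 2.89) / (4π × 0.0443) × (0.0000 + 0.9077) = 5.92×10⁻⁶ T.

B ≈ 5.92 μT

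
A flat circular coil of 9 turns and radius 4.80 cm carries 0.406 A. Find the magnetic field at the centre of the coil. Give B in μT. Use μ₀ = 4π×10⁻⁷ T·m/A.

B ≈ 47.8 μT

For an N-turn flat coil, B = Nμ₀I/(2R) with R = 0.048 m.
B = 9 × 5.31×10⁻⁶ T = 4.78×10⁻⁵ T.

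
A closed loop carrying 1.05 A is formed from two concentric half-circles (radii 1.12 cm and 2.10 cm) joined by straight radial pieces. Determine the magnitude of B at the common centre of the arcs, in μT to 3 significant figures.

The radial connectors point toward the centre, so dl × r̂ = 0 and they contribute nothing.
Each semicircle gives μ₀I/(4R): inner arc 2.95×10⁻⁵ T, outer arc 1.57×10⁻⁵ T.
The two arcs carry current in opposite angular senses, so their fields oppose: B = |2.95×10⁻⁵ − 1.57×10⁻⁵| = 1.37×10⁻⁵ T.

B ≈ 13.7 μT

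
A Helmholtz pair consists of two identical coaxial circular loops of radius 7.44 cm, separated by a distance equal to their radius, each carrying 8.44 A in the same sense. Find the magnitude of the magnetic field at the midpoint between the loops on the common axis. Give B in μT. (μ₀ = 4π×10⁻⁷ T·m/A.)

Each loop contributes B = μ₀IR²/[2(R²+z²)^(3/2)] on the axis, with z measured from that loop.
Loop 1 (z = 0.0372 m): B₁ = 5.10×10⁻⁵ T. Loop 2 (z = 0.0372 m): B₂ = 5.10×10⁻⁵ T.
The fields add: B = B₁ + B₂ = 1.02×10⁻⁴ T.

B ≈ 102 μT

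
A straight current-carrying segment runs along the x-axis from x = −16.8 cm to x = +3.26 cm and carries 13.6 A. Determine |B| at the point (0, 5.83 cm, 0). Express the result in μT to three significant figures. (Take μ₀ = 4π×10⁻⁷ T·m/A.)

For a finite straight segment, B = (μ₀I/4πd)(sinθ₁ + sinθ₂), where θ₁, θ₂ are the angles from the perpendicular to each end.
The perpendicular distance is d = 0.0583 m; the end-offsets along the wire are a = 0.168 m and b = 0.0326 m.
sinθ₁ = 0.168/√(0.168²+0.0583²) = 0.9447; sinθ₂ = 0.0326/√(0.0326²+0.0583²) = 0.4881.
B = (4π×10⁻⁷ × 13.6) / (4π × 0.0583) × (0.9447 + 0.4881) = 3.34×10⁻⁵ T.

B ≈ 33.4 μT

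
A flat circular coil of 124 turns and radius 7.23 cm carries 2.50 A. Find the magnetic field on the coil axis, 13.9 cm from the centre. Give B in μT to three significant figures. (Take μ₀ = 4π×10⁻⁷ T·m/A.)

B ≈ 265 μT

For an N-turn flat coil, B = Nμ₀IR²/[2(R²+z²)^(3/2)] with R = 0.0723 m, z = 0.139 m.
B = 124 × 2.13×10⁻⁶ T = 2.65×10⁻⁴ T.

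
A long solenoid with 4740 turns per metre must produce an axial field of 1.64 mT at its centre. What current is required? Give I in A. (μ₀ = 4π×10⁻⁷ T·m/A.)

I ≈ 0.275 A

Inside a long solenoid B = μ₀nI with n = 4740 m⁻¹, so I = B/(μ₀n).
I = 1.64×10⁻³ / (4π×10⁻⁷ × 4740) = 0.275 A.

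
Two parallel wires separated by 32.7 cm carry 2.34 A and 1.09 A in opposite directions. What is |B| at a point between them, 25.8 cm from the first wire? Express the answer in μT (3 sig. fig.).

B ≈ 4.97 μT

Each long wire gives B = μ₀I/(2πd). Distances are d₁ = 0.258 m and d₂ = 0.069 m.
B₁ = 1.81×10⁻⁶ T, B₂ = 3.16×10⁻⁶ T.
Between antiparallel currents both contributions point the same way, so they add. B = B₁ + B₂ = 1.81×10⁻⁶ + 3.16×10⁻⁶ = 4.97×10⁻⁶ T.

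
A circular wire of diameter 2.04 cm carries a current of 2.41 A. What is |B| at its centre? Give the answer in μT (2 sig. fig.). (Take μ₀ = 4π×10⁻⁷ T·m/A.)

At the centre of a circular loop the Biot–Savart law gives B = μ₀I/(2R) (so R = 0.0102 m).
B = (4π×10⁻⁷ × 2.41) / (2 × 0.0102) = 1.48×10⁻⁴ T.

B ≈ 150 μT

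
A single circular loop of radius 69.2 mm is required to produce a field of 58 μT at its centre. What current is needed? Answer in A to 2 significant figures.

I ≈ 6.4 A

At the centre of a circular loop B = μ₀I/(2R), so I = 2RB/μ₀.
With R = 0.0692 m, I = 2 × 0.0692 × 5.80×10⁻⁵ / (4π×10⁻⁷) = 6.39 A.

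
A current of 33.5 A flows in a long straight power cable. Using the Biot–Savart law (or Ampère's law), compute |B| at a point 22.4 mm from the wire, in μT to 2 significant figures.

For an infinitely long straight wire, B = μ₀I/(2πd).
B = (4π×10⁻⁷ × 33.5) / (2π × 0.0224) = 2.99×10⁻⁴ T.

B ≈ 300 μT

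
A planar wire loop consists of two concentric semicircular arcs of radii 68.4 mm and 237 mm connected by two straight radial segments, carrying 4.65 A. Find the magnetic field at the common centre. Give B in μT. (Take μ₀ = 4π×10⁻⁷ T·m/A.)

B ≈ 15.2 μT

The radial connectors point toward the centre, so dl × r̂ = 0 and they contribute nothing.
Each semicircle gives μ₀I/(4R): inner arc 2.14×10⁻⁵ T, outer arc 6.16×10⁻⁶ T.
The two arcs carry current in opposite angular senses, so their fields oppose: B = |2.14×10⁻⁵ − 6.16×10⁻⁶| = 1.52×10⁻⁵ T.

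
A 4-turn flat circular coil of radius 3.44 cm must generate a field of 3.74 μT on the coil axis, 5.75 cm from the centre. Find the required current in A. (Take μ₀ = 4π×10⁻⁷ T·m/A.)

I ≈ 0.378 A

For an N-turn coil, B = Nμ₀IR²/[2(R²+z²)^(3/2)] with R = 0.0344 m, z = 0.0575 m, so I = 2B(R²+z²)^(3/2)/(Nμ₀R²) = 2 × 3.74×10⁻⁶ × 3.01×10⁻⁴ / (4 × 4π×10⁻⁷ × 0.001183) = 0.378 A.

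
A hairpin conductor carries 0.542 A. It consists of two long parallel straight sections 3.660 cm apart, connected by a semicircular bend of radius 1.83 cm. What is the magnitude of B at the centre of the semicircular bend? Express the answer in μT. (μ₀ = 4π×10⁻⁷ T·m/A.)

B ≈ 15.2 μT

The semicircular arc contributes B_arc = μ₀I·π/(4πR) = μ₀I/(4R) = 9.30×10⁻⁶ T.
Each semi-infinite lead is at perpendicular distance R = 0.0183 m from the centre, with the perpendicular foot at its near end, so it contributes μ₀I/(4πR); both point the same way, together 5.92×10⁻⁶ T.
Arc and leads all point the same direction: B = 9.30×10⁻⁶ + 5.92×10⁻⁶ = 1.52×10⁻⁵ T.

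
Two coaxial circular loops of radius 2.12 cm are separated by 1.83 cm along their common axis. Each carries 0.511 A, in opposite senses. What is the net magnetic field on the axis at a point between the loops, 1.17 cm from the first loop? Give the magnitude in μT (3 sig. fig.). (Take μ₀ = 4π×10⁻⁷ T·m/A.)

Each loop contributes B = μ₀IR²/[2(R²+z²)^(3/2)] on the axis, with z measured from that loop.
Loop 1 (z = 0.0117 m): B₁ = 1.02×10⁻⁵ T. Loop 2 (z = 0.0066 m): B₂ = 1.32×10⁻⁵ T.
The fields oppose: B = |B₁ − B₂| = 3.02×10⁻⁶ T.

B ≈ 3.02 μT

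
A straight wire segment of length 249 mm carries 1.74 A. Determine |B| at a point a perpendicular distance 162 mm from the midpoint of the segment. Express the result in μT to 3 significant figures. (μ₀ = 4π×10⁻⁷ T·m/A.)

B ≈ 1.31 μT

For a finite straight segment, B = (μ₀I/4πd)(sinθ₁ + sinθ₂), where θ₁, θ₂ are the angles from the perpendicular to each end.
The perpendicular from the point meets the wire at its midpoint, so each end is L/2 = 0.1245 m away along the wire.
sinθ₁ = 0.1245/√(0.1245²+0.162²) = 0.6094; sinθ₂ = 0.1245/√(0.1245²+0.162²) = 0.6094.
B = (4π×10⁻⁷ × 1.74) / (4π × 0.162) × (0.6094 + 0.6094) = 1.31×10⁻⁶ T.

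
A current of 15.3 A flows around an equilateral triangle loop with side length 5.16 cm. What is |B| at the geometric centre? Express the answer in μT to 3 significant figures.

Each side is a finite straight segment at perpendicular distance d = a/(2 tan(π/3)) = 0.0149 m from the centre, with end-angles ±π/3.
One side contributes B₁ = (μ₀I/4πd)·2 sin(π/3) = 1.78×10⁻⁴ T.
All 3 sides add in the same direction: B = 3 × 1.78×10⁻⁴ = 5.34×10⁻⁴ T.

B ≈ 534 μT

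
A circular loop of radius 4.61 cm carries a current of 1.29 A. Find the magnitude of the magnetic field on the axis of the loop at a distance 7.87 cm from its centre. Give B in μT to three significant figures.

On the axis of a circular loop, B = μ₀IR² / [2(R²+z²)^(3/2)].
R² + z² = (0.0461)² + (0.0787)² = 0.008319 m², and (R²+z²)^(3/2) = 7.59×10⁻⁴ m³.
B = (4π×10⁻⁷ × 1.29 × 0.002125) / (2 × 7.59×10⁻⁴) = 2.27×10⁻⁶ T.

B ≈ 2.27 μT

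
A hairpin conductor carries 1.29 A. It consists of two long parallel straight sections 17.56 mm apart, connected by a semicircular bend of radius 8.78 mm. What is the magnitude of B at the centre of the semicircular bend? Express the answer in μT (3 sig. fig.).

The semicircular arc contributes B_arc = μ₀I·π/(4πR) = μ₀I/(4R) = 4.62×10⁻⁵ T.
Each semi-infinite lead is at perpendicular distance R = 0.00878 m from the centre, with the perpendicular foot at its near end, so it contributes μ₀I/(4πR); both point the same way, together 2.94×10⁻⁵ T.
Arc and leads all point the same direction: B = 4.62×10⁻⁵ + 2.94×10⁻⁵ = 7.55×10⁻⁵ T.

B ≈ 75.5 μT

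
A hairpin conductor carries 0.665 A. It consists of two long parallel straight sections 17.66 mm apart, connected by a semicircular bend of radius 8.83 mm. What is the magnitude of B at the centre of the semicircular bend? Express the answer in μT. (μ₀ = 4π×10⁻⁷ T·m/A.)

B ≈ 38.7 μT

The semicircular arc contributes B_arc = μ₀I·π/(4πR) = μ₀I/(4R) = 2.37×10⁻⁵ T.
Each semi-infinite lead is at perpendicular distance R = 0.00883 m from the centre, with the perpendicular foot at its near end, so it contributes μ₀I/(4πR); both point the same way, together 1.51×10⁻⁵ T.
Arc and leads all point the same direction: B = 2.37×10⁻⁵ + 1.51×10⁻⁵ = 3.87×10⁻⁵ T.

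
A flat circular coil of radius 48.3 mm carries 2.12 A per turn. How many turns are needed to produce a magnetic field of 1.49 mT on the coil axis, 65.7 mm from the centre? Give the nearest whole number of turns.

N = 260

For an N-turn coil, B = Nμ₀IR²/[2(R²+z²)^(3/2)]. A single turn gives B₁ = 5.73×10⁻⁶ T with R = 0.0483 m, z = 0.0657 m.
N = B/B₁ = 1.49×10⁻³ / 5.73×10⁻⁶ = 259.98.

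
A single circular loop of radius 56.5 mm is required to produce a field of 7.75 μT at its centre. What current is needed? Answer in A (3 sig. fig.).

I ≈ 0.697 A

At the centre of a circular loop B = μ₀I/(2R), so I = 2RB/μ₀.
With R = 0.0565 m, I = 2 × 0.0565 × 7.75×10⁻⁶ / (4π×10⁻⁷) = 0.697 A.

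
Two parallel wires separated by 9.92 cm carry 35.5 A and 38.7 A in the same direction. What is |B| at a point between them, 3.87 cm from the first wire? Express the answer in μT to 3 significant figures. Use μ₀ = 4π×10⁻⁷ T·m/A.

Each long wire gives B = μ₀I/(2πd). Distances are d₁ = 0.0387 m and d₂ = 0.0605 m.
B₁ = 1.83×10⁻⁴ T, B₂ = 1.28×10⁻⁴ T.
Between parallel currents the two contributions point in opposite directions, so they subtract. B = |B₁ − B₂| = |1.83×10⁻⁴ − 1.28×10⁻⁴| = 5.55×10⁻⁵ T.

B ≈ 55.5 μT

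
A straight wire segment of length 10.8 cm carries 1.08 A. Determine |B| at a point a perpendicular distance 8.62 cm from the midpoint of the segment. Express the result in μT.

For a finite straight segment, B = (μ₀I/4πd)(sinθ₁ + sinθ₂), where θ₁, θ₂ are the angles from the perpendicular to each end.
The perpendicular from the point meets the wire at its midpoint, so each end is L/2 = 0.054 m away along the wire.
sinθ₁ = 0.054/√(0.054²+0.0862²) = 0.5309; sinθ₂ = 0.054/√(0.054²+0.0862²) = 0.5309.
B = (4π×10⁻⁷ × 1.08) / (4π × 0.0862) × (0.5309 + 0.5309) = 1.33×10⁻⁶ T.

B ≈ 1.33 μT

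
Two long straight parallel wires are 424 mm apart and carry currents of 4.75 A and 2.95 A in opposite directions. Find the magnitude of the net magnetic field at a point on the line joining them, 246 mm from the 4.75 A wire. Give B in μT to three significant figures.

Each long wire gives B = μ₀I/(2πd). Distances are d₁ = 0.246 m and d₂ = 0.178 m.
B₁ = 3.86×10⁻⁶ T, B₂ = 3.31×10⁻⁶ T.
Between antiparallel currents both contributions point the same way, so they add. B = B₁ + B₂ = 3.86×10⁻⁶ + 3.31×10⁻⁶ = 7.18×10⁻⁶ T.

B ≈ 7.18 μT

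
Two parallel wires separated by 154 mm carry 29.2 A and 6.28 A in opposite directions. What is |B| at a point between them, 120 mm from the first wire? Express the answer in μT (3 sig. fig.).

Each long wire gives B = μ₀I/(2πd). Distances are d₁ = 0.12 m and d₂ = 0.034 m.
B₁ = 4.87×10⁻⁵ T, B₂ = 3.69×10⁻⁵ T.
Between antiparallel currents both contributions point the same way, so they add. B = B₁ + B₂ = 4.87×10⁻⁵ + 3.69×10⁻⁵ = 8.56×10⁻⁵ T.

B ≈ 85.6 μT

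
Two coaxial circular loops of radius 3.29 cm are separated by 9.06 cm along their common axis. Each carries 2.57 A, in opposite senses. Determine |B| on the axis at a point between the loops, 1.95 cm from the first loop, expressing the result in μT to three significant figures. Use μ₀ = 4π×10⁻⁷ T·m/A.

Each loop contributes B = μ₀IR²/[2(R²+z²)^(3/2)] on the axis, with z measured from that loop.
Loop 1 (z = 0.0195 m): B₁ = 3.12×10⁻⁵ T. Loop 2 (z = 0.0711 m): B₂ = 3.64×10⁻⁶ T.
The fields oppose: B = |B₁ − B₂| = 2.76×10⁻⁵ T.

B ≈ 27.6 μT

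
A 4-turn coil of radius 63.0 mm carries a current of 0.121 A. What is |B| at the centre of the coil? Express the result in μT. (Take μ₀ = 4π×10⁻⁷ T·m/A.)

B ≈ 4.83 μT

For an N-turn flat coil, B = Nμ₀I/(2R) with R = 0.063 m.
B = 4 × 1.21×10⁻⁶ T = 4.83×10⁻⁶ T.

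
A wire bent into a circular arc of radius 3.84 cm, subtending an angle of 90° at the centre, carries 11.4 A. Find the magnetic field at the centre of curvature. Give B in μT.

The Biot–Savart field of a circular arc at its centre is B = μ₀Iφ/(4πR), with φ = 1.571 rad.
B = (4π×10⁻⁷ × 11.4 × 1.571) / (4π × 0.0384) = 4.66×10⁻⁵ T.

B ≈ 46.6 μT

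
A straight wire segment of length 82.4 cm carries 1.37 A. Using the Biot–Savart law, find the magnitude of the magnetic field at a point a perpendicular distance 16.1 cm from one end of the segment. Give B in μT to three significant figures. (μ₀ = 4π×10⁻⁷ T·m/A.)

For a finite straight segment, B = (μ₀I/4πd)(sinθ₁ + sinθ₂), where θ₁, θ₂ are the angles from the perpendicular to each end.
The perpendicular foot is at one end, so the two end-offsets along the wire are 0 and L = 0.824 m.
sinθ₁ = 0/√(0²+0.161²) = 0.0000; sinθ₂ = 0.824/√(0.824²+0.161²) = 0.9814.
B = (4π×10⁻⁷ × 1.37) / (4π × 0.161) × (0.0000 + 0.9814) = 8.35×10⁻⁷ T.

B ≈ 0.835 μT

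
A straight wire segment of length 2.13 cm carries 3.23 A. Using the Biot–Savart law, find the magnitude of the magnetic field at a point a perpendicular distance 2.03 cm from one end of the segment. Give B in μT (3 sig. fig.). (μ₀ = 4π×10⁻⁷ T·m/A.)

For a finite straight segment, B = (μ₀I/4πd)(sinθ₁ + sinθ₂), where θ₁, θ₂ are the angles from the perpendicular to each end.
The perpendicular foot is at one end, so the two end-offsets along the wire are 0 and L = 0.0213 m.
sinθ₁ = 0/√(0²+0.0203²) = 0.0000; sinθ₂ = 0.0213/√(0.0213²+0.0203²) = 0.7239.
B = (4π×10⁻⁷ × 3.23) / (4π × 0.0203) × (0.0000 + 0.7239) = 1.15×10⁻⁵ T.

B ≈ 11.5 μT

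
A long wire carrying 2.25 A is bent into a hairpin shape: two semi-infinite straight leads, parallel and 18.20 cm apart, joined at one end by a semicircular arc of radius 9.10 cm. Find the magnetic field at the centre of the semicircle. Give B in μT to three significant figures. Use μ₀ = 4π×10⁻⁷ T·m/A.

The semicircular arc contributes B_arc = μ₀I·π/(4πR) = μ₀I/(4R) = 7.77×10⁻⁶ T.
Each semi-infinite lead is at perpendicular distance R = 0.091 m from the centre, with the perpendicular foot at its near end, so it contributes μ₀I/(4πR); both point the same way, together 4.95×10⁻⁶ T.
Arc and leads all point the same direction: B = 7.77×10⁻⁶ + 4.95×10⁻⁶ = 1.27×10⁻⁵ T.

B ≈ 12.7 μT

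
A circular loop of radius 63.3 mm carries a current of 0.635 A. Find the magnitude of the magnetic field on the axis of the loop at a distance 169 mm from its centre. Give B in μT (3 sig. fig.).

B ≈ 0.272 μT

On the axis of a circular loop, B = μ₀IR² / [2(R²+z²)^(3/2)].
R² + z² = (0.0633)² + (0.169)² = 0.03257 m², and (R²+z²)^(3/2) = 5.88×10⁻³ m³.
B = (4π×10⁻⁷ × 0.635 × 0.004007) / (2 × 5.88×10⁻³) = 2.72×10⁻⁷ T.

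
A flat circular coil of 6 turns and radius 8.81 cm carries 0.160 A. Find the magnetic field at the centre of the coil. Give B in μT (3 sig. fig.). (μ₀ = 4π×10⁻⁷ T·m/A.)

B ≈ 6.85 μT

For an N-turn flat coil, B = Nμ₀I/(2R) with R = 0.0881 m.
B = 6 × 1.14×10⁻⁶ T = 6.85×10⁻⁶ T.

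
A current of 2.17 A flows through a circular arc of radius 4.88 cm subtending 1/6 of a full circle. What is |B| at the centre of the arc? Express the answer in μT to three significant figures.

B ≈ 4.66 μT

The Biot–Savart field of a circular arc at its centre is B = μ₀Iφ/(4πR), with φ = 1.047 rad.
B = (4π×10⁻⁷ × 2.17 × 1.047) / (4π × 0.0488) = 4.66×10⁻⁶ T.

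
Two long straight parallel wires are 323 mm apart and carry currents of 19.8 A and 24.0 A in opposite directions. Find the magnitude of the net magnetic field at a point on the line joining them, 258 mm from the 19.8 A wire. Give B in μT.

Each long wire gives B = μ₀I/(2πd). Distances are d₁ = 0.258 m and d₂ = 0.065 m.
B₁ = 1.53×10⁻⁵ T, B₂ = 7.38×10⁻⁵ T.
Between antiparallel currents both contributions point the same way, so they add. B = B₁ + B₂ = 1.53×10⁻⁵ + 7.38×10⁻⁵ = 8.92×10⁻⁵ T.

B ≈ 89.2 μT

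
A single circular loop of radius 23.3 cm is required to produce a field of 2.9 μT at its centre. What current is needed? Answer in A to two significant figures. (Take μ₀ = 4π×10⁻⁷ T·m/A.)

I ≈ 1.1 A

At the centre of a circular loop B = μ₀I/(2R), so I = 2RB/μ₀.
With R = 0.233 m, I = 2 × 0.233 × 2.90×10⁻⁶ / (4π×10⁻⁷) = 1.08 A.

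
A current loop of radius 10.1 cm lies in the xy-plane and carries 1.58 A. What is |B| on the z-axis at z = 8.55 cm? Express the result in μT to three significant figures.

On the axis of a circular loop, B = μ₀IR² / [2(R²+z²)^(3/2)].
R² + z² = (0.101)² + (0.0855)² = 0.01751 m², and (R²+z²)^(3/2) = 2.32×10⁻³ m³.
B = (4π×10⁻⁷ × 1.58 × 0.0102) / (2 × 2.32×10⁻³) = 4.37×10⁻⁶ T.

B ≈ 4.37 μT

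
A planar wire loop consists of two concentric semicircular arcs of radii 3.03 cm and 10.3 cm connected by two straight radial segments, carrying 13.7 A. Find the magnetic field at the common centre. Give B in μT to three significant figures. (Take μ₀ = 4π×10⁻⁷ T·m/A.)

The radial connectors point toward the centre, so dl × r̂ = 0 and they contribute nothing.
Each semicircle gives μ₀I/(4R): inner arc 1.42×10⁻⁴ T, outer arc 4.18×10⁻⁵ T.
The two arcs carry current in opposite angular senses, so their fields oppose: B = |1.42×10⁻⁴ − 4.18×10⁻⁵| = 1.00×10⁻⁴ T.

B ≈ 100 μT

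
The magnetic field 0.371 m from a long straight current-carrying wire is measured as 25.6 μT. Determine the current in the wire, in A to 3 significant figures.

I ≈ 47.5 A

For a long straight wire B = μ₀I/(2πd), so I = 2πdB/μ₀.
I = 2π × 0.371 × 2.56×10⁻⁵ / (4π×10⁻⁷) = 47.5 A.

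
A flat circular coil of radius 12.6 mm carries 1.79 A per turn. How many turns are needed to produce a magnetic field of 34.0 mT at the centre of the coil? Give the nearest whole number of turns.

For an N-turn coil, B = Nμ₀I/(2R). A single turn gives B₁ = 8.93×10⁻⁵ T with R = 0.0126 m.
N = B/B₁ = 3.40×10⁻² / 8.93×10⁻⁵ = 380.90.

N = 381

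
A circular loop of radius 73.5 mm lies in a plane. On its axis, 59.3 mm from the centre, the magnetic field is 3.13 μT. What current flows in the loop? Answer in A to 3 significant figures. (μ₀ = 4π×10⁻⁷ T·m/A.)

On the axis of a loop, B = μ₀IR²/[2(R²+z²)^(3/2)], so I = 2B(R²+z²)^(3/2)/(μ₀R²).
R² + z² = 0.005402 + 0.003516 = 0.008919 m²; raised to 3/2 gives 8.42×10⁻⁴ m³.
I = 2 × 3.13×10⁻⁶ × 8.42×10⁻⁴ / (1.26×10⁻⁶ × 0.005402) = 0.777 A.

I ≈ 0.777 A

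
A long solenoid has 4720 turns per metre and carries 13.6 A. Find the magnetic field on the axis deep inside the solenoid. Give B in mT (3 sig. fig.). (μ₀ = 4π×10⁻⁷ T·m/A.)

Inside a long solenoid, B = μ₀nI with n = 4720 turns/m.
B = 4π×10⁻⁷ × 4720 × 13.6 = 8.07×10⁻² T.

B ≈ 80.7 mT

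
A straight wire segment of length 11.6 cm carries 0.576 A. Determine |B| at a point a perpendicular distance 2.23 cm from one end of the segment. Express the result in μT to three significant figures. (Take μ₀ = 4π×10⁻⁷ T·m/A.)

B ≈ 2.54 μT

For a finite straight segment, B = (μ₀I/4πd)(sinθ₁ + sinθ₂), where θ₁, θ₂ are the angles from the perpendicular to each end.
The perpendicular foot is at one end, so the two end-offsets along the wire are 0 and L = 0.116 m.
sinθ₁ = 0/√(0²+0.0223²) = 0.0000; sinθ₂ = 0.116/√(0.116²+0.0223²) = 0.9820.
B = (4π×10⁻⁷ × 0.576) / (4π × 0.0223) × (0.0000 + 0.9820) = 2.54×10⁻⁶ T.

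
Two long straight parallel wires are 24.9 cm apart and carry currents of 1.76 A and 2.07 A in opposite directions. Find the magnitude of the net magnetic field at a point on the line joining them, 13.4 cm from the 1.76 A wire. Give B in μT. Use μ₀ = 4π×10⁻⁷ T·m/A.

B ≈ 6.23 μT

Each long wire gives B = μ₀I/(2πd). Distances are d₁ = 0.134 m and d₂ = 0.115 m.
B₁ = 2.63×10⁻⁶ T, B₂ = 3.60×10⁻⁶ T.
Between antiparallel currents both contributions point the same way, so they add. B = B₁ + B₂ = 2.63×10⁻⁶ + 3.60×10⁻⁶ = 6.23×10⁻⁶ T.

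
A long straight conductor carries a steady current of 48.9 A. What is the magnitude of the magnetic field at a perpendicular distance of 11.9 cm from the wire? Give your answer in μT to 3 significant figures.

For an infinitely long straight wire, B = μ₀I/(2πd).
B = (4π×10⁻⁷ × 48.9) / (2π × 0.119) = 8.22×10⁻⁵ T.

B ≈ 82.2 μT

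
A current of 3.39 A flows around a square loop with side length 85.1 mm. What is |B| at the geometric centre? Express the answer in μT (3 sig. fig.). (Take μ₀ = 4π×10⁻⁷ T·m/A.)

B ≈ 45.1 μT

Each side is a finite straight segment at perpendicular distance d = a/(2 tan(π/4)) = 0.04255 m from the centre, with end-angles ±π/4.
One side contributes B₁ = (μ₀I/4πd)·2 sin(π/4) = 1.13×10⁻⁵ T.
All 4 sides add in the same direction: B = 4 × 1.13×10⁻⁵ = 4.51×10⁻⁵ T.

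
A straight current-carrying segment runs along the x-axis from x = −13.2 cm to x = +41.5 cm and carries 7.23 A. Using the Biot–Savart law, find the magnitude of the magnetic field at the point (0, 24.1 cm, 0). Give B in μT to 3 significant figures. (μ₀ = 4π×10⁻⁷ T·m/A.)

B ≈ 4.04 μT

For a finite straight segment, B = (μ₀I/4πd)(sinθ₁ + sinθ₂), where θ₁, θ₂ are the angles from the perpendicular to each end.
The perpendicular distance is d = 0.241 m; the end-offsets along the wire are a = 0.132 m and b = 0.415 m.
sinθ₁ = 0.132/√(0.132²+0.241²) = 0.4804; sinθ₂ = 0.415/√(0.415²+0.241²) = 0.8648.
B = (4π×10⁻⁷ × 7.23) / (4π × 0.241) × (0.4804 + 0.8648) = 4.04×10⁻⁶ T.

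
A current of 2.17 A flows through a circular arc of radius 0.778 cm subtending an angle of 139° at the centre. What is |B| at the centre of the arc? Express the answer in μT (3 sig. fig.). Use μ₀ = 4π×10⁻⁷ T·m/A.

B ≈ 67.7 μT

The Biot–Savart field of a circular arc at its centre is B = μ₀Iφ/(4πR), with φ = 2.426 rad.
B = (4π×10⁻⁷ × 2.17 × 2.426) / (4π × 0.00778) = 6.77×10⁻⁵ T.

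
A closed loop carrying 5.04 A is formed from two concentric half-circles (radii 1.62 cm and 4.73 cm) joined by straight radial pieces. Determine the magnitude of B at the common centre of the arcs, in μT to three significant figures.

B ≈ 64.3 μT

The radial connectors point toward the centre, so dl × r̂ = 0 and they contribute nothing.
Each semicircle gives μ₀I/(4R): inner arc 9.77×10⁻⁵ T, outer arc 3.35×10⁻⁵ T.
The two arcs carry current in opposite angular senses, so their fields oppose: B = |9.77×10⁻⁵ − 3.35×10⁻⁵| = 6.43×10⁻⁵ T.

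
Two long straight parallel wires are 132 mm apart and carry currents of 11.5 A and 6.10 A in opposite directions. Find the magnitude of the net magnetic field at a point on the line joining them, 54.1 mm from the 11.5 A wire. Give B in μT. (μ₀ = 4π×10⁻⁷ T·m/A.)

B ≈ 58.2 μT

Each long wire gives B = μ₀I/(2πd). Distances are d₁ = 0.0541 m and d₂ = 0.0779 m.
B₁ = 4.25×10⁻⁵ T, B₂ = 1.57×10⁻⁵ T.
Between antiparallel currents both contributions point the same way, so they add. B = B₁ + B₂ = 4.25×10⁻⁵ + 1.57×10⁻⁵ = 5.82×10⁻⁵ T.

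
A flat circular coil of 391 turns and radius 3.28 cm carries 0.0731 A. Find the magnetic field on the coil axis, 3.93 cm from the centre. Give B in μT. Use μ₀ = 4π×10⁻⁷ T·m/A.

For an N-turn flat coil, B = Nμ₀IR²/[2(R²+z²)^(3/2)] with R = 0.0328 m, z = 0.0393 m.
B = 391 × 3.68×10⁻⁷ T = 1.44×10⁻⁴ T.

B ≈ 144 μT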